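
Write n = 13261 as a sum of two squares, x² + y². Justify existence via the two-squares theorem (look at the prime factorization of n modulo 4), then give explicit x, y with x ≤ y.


Step 1: Factor n = 13261 = 89 · 149.
Step 2: Check the mod-4 condition on each prime factor: 89 ≡ 1 (mod 4), exponent 1; 149 ≡ 1 (mod 4), exponent 1.
All primes ≡ 3 (mod 4) appear to even exponent (or don't appear), so by the two-squares theorem n IS expressible as a sum of two squares.
Step 3: Build a representation. Here n = 89 · 149 is a product of primes ≡ 1 (mod 4). Each prime p ≡ 1 (mod 4) is itself a sum of two squares; find a² by testing p − a² for a perfect square:
  89: 89 − 1² = 88, 89 − 2² = 85, 89 − 3² = 80, 89 − 4² = 73, 89 − 5² = 64 = 8² ⇒ 89 = 5² + 8².
  149: 149 − 1² = 148, 149 − 2² = 145, 149 − 3² = 140, 149 − 4² = 133, 149 − 5² = 124, 149 − 6² = 113, 149 − 7² = 100 = 10² ⇒ 149 = 7² + 10².
  Combine using the Brahmagupta–Fibonacci identity (a² + b²)(c² + d²) = (ac − bd)² + (ad + bc)² = (ac + bd)² + (ad − bc)²:
  89 · 149 = 13261: from (5² + 8²)(7² + 10²), take (5·7 − 8·10, 5·10 + 8·7) = (35 − 80, 50 + 56) = (-45, 106); dropping signs (only squares matter) gives (45, 106); check 45² + 106² = 2025 + 11236 = 13261 ✓.
Step 4: Order so x ≤ y and verify: 45² + 106² = 2025 + 11236 = 13261 = n. ✓

n = 13261 = 45² + 106² (one valid representation with x ≤ y).


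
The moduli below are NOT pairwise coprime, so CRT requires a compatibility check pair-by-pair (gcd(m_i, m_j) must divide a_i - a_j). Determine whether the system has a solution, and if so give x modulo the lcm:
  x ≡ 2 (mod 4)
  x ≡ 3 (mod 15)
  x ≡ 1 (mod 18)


Moduli 4, 15, 18 are not pairwise coprime, so CRT works modulo lcm(m_i) when all pairwise compatibility conditions hold.
Pairwise compatibility: gcd(m_i, m_j) must divide a_i - a_j for every pair.
Merge one congruence at a time:
  Start: x ≡ 2 (mod 4).
  Combine with x ≡ 3 (mod 15): gcd(4, 15) = 1; 3 - 2 = 1, which IS divisible by 1, so compatible.
    Write x = 2 + 4·t and substitute into x ≡ 3 (mod 15): 4·t ≡ 3 − 2 = 1 (mod 15).
    The inverse of 4 mod 15 is 4 (since 4·4 = 16 = 1·15 + 1), so t ≡ 4·1 = 4 ≡ 4 (mod 15).
    Then x = 2 + 4·4 = 18, valid modulo lcm(4, 15) = 60: x ≡ 18 (mod 60).
  Combine with x ≡ 1 (mod 18): gcd(60, 18) = 6, and 1 - 18 = -17 is NOT divisible by 6.
    ⇒ system is inconsistent (no integer solution).

No solution (the system is inconsistent).


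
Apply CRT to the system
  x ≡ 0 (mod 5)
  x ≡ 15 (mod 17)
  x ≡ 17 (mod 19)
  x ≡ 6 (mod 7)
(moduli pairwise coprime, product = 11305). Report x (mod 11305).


Product of moduli M = 5 · 17 · 19 · 7 = 11305.
Merge one congruence at a time:
  Start: x ≡ 0 (mod 5).
  Combine with x ≡ 15 (mod 17); new modulus lcm = 85.
    Write x = 0 + 5·t and substitute into x ≡ 15 (mod 17): 5·t ≡ 15 − 0 = 15 (mod 17).
    The inverse of 5 mod 17 is 7 (since 5·7 = 35 = 2·17 + 1), so t ≡ 7·15 = 105 ≡ 3 (mod 17).
    Then x = 0 + 5·3 = 15, valid modulo lcm(5, 17) = 85: x ≡ 15 (mod 85).
  Combine with x ≡ 17 (mod 19); new modulus lcm = 1615.
    Write x = 15 + 85·t and substitute into x ≡ 17 (mod 19): 85·t ≡ 17 − 15 = 2 (mod 19).
    Reduce coefficients mod 19: 9·t ≡ 2 (mod 19).
    The inverse of 9 mod 19 is 17 (since 9·17 = 153 = 8·19 + 1), so t ≡ 17·2 = 34 ≡ 15 (mod 19).
    Then x = 15 + 85·15 = 1290, valid modulo lcm(85, 19) = 1615: x ≡ 1290 (mod 1615).
  Combine with x ≡ 6 (mod 7); new modulus lcm = 11305.
    Write x = 1290 + 1615·t and substitute into x ≡ 6 (mod 7): 1615·t ≡ 6 − 1290 = -1284 (mod 7).
    Reduce coefficients mod 7: 5·t ≡ 4 (mod 7).
    The inverse of 5 mod 7 is 3 (since 5·3 = 15 = 2·7 + 1), so t ≡ 3·4 = 12 ≡ 5 (mod 7).
    Then x = 1290 + 1615·5 = 9365, valid modulo lcm(1615, 7) = 11305: x ≡ 9365 (mod 11305).
Verify against each original: 9365 mod 5 = 0, 9365 mod 17 = 15, 9365 mod 19 = 17, 9365 mod 7 = 6.

x ≡ 9365 (mod 11305).


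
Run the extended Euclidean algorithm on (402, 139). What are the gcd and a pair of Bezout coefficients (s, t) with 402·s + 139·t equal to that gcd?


Euclidean algorithm on (402, 139) — divide until remainder is 0:
  402 = 2 · 139 + 124
  139 = 1 · 124 + 15
  124 = 8 · 15 + 4
  15 = 3 · 4 + 3
  4 = 1 · 3 + 1
  3 = 3 · 1 + 0
gcd(402, 139) = 1.
Track Bezout coefficients alongside the remainders: start with r₀ = 402 = a·1 + b·0 (s = 1, t = 0) and r₁ = 139 = a·0 + b·1 (s = 0, t = 1); each new remainder r_{k+1} = r_{k-1} − q_k·r_k inherits s_{k+1} = s_{k-1} − q_k·s_k, t_{k+1} = t_{k-1} − q_k·t_k, so r_k = a·s_k + b·t_k at every step:
  q = 2: r = 124, s = 1 − 2·0 = 1, t = 0 − 2·1 = -2  (check: 402·1 + 139·(-2) = 124)
  q = 1: r = 15, s = 0 − 1·1 = -1, t = 1 − 1·(-2) = 3  (check: 402·(-1) + 139·3 = 15)
  q = 8: r = 4, s = 1 − 8·(-1) = 9, t = -2 − 8·3 = -26  (check: 402·9 + 139·(-26) = 4)
  q = 3: r = 3, s = -1 − 3·9 = -28, t = 3 − 3·(-26) = 81  (check: 402·(-28) + 139·81 = 3)
  q = 1: r = 1, s = 9 − 1·(-28) = 37, t = -26 − 1·81 = -107  (check: 402·37 + 139·(-107) = 1)
The row with r = 1 (the gcd) gives the Bezout coefficients s = 37, t = -107.
Result: 402 · (37) + 139 · (-107) = 1.

gcd(402, 139) = 1; s = 37, t = -107 (check: 402·37 + 139·(-107) = 1).


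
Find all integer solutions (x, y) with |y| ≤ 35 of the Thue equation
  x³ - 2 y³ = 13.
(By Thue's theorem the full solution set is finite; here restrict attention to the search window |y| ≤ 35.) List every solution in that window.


The equation is x³ - 2y³ = 13. For fixed y, x³ = 2·y³ + 13, so a solution requires the RHS to be a perfect cube.
Strategy: iterate y from -35 to 35, compute RHS = 2·y³ + 13, and check whether it is a (positive or negative) perfect cube.
Check small values of y:
  y = 0: RHS = 13 is not a perfect cube.
  y = 1: RHS = 15 is not a perfect cube.
  y = -1: RHS = 11 is not a perfect cube.
  y = 2: RHS = 29 is not a perfect cube.
  y = -2: RHS = -3 is not a perfect cube.
  y = 3: RHS = 67 is not a perfect cube.
  y = -3: RHS = -41 is not a perfect cube.
Continuing the search up to |y| = 35 finds no solutions either.
No (x, y) in the scanned range satisfies the equation.

No integer solutions with |y| ≤ 35.


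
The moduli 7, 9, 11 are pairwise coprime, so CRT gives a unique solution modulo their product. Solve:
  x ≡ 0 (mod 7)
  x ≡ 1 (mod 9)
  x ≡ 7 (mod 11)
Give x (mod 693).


Moduli 7, 9, 11 are pairwise coprime; by CRT there is a unique solution modulo M = 7 · 9 · 11 = 693.
Solve pairwise, accumulating the modulus:
  Start with x ≡ 0 (mod 7).
  Combine with x ≡ 1 (mod 9): since gcd(7, 9) = 1, we get a unique residue mod 63.
    Write x = 0 + 7·t and substitute into x ≡ 1 (mod 9): 7·t ≡ 1 − 0 = 1 (mod 9).
    The inverse of 7 mod 9 is 4 (since 7·4 = 28 = 3·9 + 1), so t ≡ 4·1 = 4 ≡ 4 (mod 9).
    Then x = 0 + 7·4 = 28, valid modulo lcm(7, 9) = 63: x ≡ 28 (mod 63).
  Combine with x ≡ 7 (mod 11): since gcd(63, 11) = 1, we get a unique residue mod 693.
    Write x = 28 + 63·t and substitute into x ≡ 7 (mod 11): 63·t ≡ 7 − 28 = -21 (mod 11).
    Reduce coefficients mod 11: 8·t ≡ 1 (mod 11).
    The inverse of 8 mod 11 is 7 (since 8·7 = 56 = 5·11 + 1), so t ≡ 7·1 = 7 ≡ 7 (mod 11).
    Then x = 28 + 63·7 = 469, valid modulo lcm(63, 11) = 693: x ≡ 469 (mod 693).
Verify: 469 mod 7 = 0 ✓, 469 mod 9 = 1 ✓, 469 mod 11 = 7 ✓.

x ≡ 469 (mod 693).


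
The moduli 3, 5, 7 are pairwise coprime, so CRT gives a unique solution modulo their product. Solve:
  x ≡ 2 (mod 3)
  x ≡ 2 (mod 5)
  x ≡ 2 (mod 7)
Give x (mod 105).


Moduli 3, 5, 7 are pairwise coprime; by CRT there is a unique solution modulo M = 3 · 5 · 7 = 105.
Solve pairwise, accumulating the modulus:
  Start with x ≡ 2 (mod 3).
  Combine with x ≡ 2 (mod 5): since gcd(3, 5) = 1, we get a unique residue mod 15.
    Write x = 2 + 3·t and substitute into x ≡ 2 (mod 5): 3·t ≡ 2 − 2 = 0 (mod 5).
    The inverse of 3 mod 5 is 2 (since 3·2 = 6 = 1·5 + 1), so t ≡ 2·0 = 0 ≡ 0 (mod 5).
    Then x = 2 + 3·0 = 2, valid modulo lcm(3, 5) = 15: x ≡ 2 (mod 15).
  Combine with x ≡ 2 (mod 7): since gcd(15, 7) = 1, we get a unique residue mod 105.
    Write x = 2 + 15·t and substitute into x ≡ 2 (mod 7): 15·t ≡ 2 − 2 = 0 (mod 7).
    Reduce coefficients mod 7: 1·t ≡ 0 (mod 7).
    So t ≡ 0 (mod 7).
    Then x = 2 + 15·0 = 2, valid modulo lcm(15, 7) = 105: x ≡ 2 (mod 105).
Verify: 2 mod 3 = 2 ✓, 2 mod 5 = 2 ✓, 2 mod 7 = 2 ✓.

x ≡ 2 (mod 105).


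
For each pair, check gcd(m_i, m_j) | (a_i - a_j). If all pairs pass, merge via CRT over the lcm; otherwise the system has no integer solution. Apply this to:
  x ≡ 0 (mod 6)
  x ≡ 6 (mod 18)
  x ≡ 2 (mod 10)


Moduli 6, 18, 10 are not pairwise coprime, so CRT works modulo lcm(m_i) when all pairwise compatibility conditions hold.
Pairwise compatibility: gcd(m_i, m_j) must divide a_i - a_j for every pair.
Merge one congruence at a time:
  Start: x ≡ 0 (mod 6).
  Combine with x ≡ 6 (mod 18): gcd(6, 18) = 6; 6 - 0 = 6, which IS divisible by 6, so compatible.
    Write x = 0 + 6·t and substitute into x ≡ 6 (mod 18): 6·t ≡ 6 − 0 = 6 (mod 18).
    Divide the congruence (and modulus) by g = 6: 1·t ≡ 1 (mod 3).
    So t ≡ 1 (mod 3).
    Then x = 0 + 6·1 = 6, valid modulo lcm(6, 18) = 18: x ≡ 6 (mod 18).
  Combine with x ≡ 2 (mod 10): gcd(18, 10) = 2; 2 - 6 = -4, which IS divisible by 2, so compatible.
    Write x = 6 + 18·t and substitute into x ≡ 2 (mod 10): 18·t ≡ 2 − 6 = -4 (mod 10).
    Divide the congruence (and modulus) by g = 2: 9·t ≡ -2 (mod 5).
    Reduce coefficients mod 5: 4·t ≡ 3 (mod 5).
    The inverse of 4 mod 5 is 4 (since 4·4 = 16 = 3·5 + 1), so t ≡ 4·3 = 12 ≡ 2 (mod 5).
    Then x = 6 + 18·2 = 42, valid modulo lcm(18, 10) = 90: x ≡ 42 (mod 90).
Verify: 42 mod 6 = 0, 42 mod 18 = 6, 42 mod 10 = 2.

x ≡ 42 (mod 90).


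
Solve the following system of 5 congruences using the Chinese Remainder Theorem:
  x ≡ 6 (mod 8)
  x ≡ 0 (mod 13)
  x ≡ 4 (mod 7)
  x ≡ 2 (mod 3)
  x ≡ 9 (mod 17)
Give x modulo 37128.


Product of moduli M = 8 · 13 · 7 · 3 · 17 = 37128.
Merge one congruence at a time:
  Start: x ≡ 6 (mod 8).
  Combine with x ≡ 0 (mod 13); new modulus lcm = 104.
    Write x = 6 + 8·t and substitute into x ≡ 0 (mod 13): 8·t ≡ 0 − 6 = -6 (mod 13).
    Reduce coefficients mod 13: 8·t ≡ 7 (mod 13).
    The inverse of 8 mod 13 is 5 (since 8·5 = 40 = 3·13 + 1), so t ≡ 5·7 = 35 ≡ 9 (mod 13).
    Then x = 6 + 8·9 = 78, valid modulo lcm(8, 13) = 104: x ≡ 78 (mod 104).
  Combine with x ≡ 4 (mod 7); new modulus lcm = 728.
    Write x = 78 + 104·t and substitute into x ≡ 4 (mod 7): 104·t ≡ 4 − 78 = -74 (mod 7).
    Reduce coefficients mod 7: 6·t ≡ 3 (mod 7).
    The inverse of 6 mod 7 is 6 (since 6·6 = 36 = 5·7 + 1), so t ≡ 6·3 = 18 ≡ 4 (mod 7).
    Then x = 78 + 104·4 = 494, valid modulo lcm(104, 7) = 728: x ≡ 494 (mod 728).
  Combine with x ≡ 2 (mod 3); new modulus lcm = 2184.
    Write x = 494 + 728·t and substitute into x ≡ 2 (mod 3): 728·t ≡ 2 − 494 = -492 (mod 3).
    Reduce coefficients mod 3: 2·t ≡ 0 (mod 3).
    The inverse of 2 mod 3 is 2 (since 2·2 = 4 = 1·3 + 1), so t ≡ 2·0 = 0 ≡ 0 (mod 3).
    Then x = 494 + 728·0 = 494, valid modulo lcm(728, 3) = 2184: x ≡ 494 (mod 2184).
  Combine with x ≡ 9 (mod 17); new modulus lcm = 37128.
    Write x = 494 + 2184·t and substitute into x ≡ 9 (mod 17): 2184·t ≡ 9 − 494 = -485 (mod 17).
    Reduce coefficients mod 17: 8·t ≡ 8 (mod 17).
    The inverse of 8 mod 17 is 15 (since 8·15 = 120 = 7·17 + 1), so t ≡ 15·8 = 120 ≡ 1 (mod 17).
    Then x = 494 + 2184·1 = 2678, valid modulo lcm(2184, 17) = 37128: x ≡ 2678 (mod 37128).
Verify against each original: 2678 mod 8 = 6, 2678 mod 13 = 0, 2678 mod 7 = 4, 2678 mod 3 = 2, 2678 mod 17 = 9.

x ≡ 2678 (mod 37128).


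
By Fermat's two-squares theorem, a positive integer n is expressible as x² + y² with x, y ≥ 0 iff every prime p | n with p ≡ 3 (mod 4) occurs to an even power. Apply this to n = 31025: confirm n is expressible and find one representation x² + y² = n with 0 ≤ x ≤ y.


Step 1: Factor n = 31025 = 5^2 · 17 · 73.
Step 2: Check the mod-4 condition on each prime factor: 5 ≡ 1 (mod 4), exponent 2; 17 ≡ 1 (mod 4), exponent 1; 73 ≡ 1 (mod 4), exponent 1.
All primes ≡ 3 (mod 4) appear to even exponent (or don't appear), so by the two-squares theorem n IS expressible as a sum of two squares.
Step 3: Build a representation. Group n = k² · m with k = 5 and m = 17 · 73 = 1241 (a product of primes ≡ 1 (mod 4)); a representation of m scales to one of n via (k·x)² + (k·y)² = k²(x² + y²). Each prime p ≡ 1 (mod 4) is itself a sum of two squares; find a² by testing p − a² for a perfect square:
  17: 17 − 1² = 16 = 4² ⇒ 17 = 1² + 4².
  73: 73 − 1² = 72, 73 − 2² = 69, 73 − 3² = 64 = 8² ⇒ 73 = 3² + 8².
  Combine using the Brahmagupta–Fibonacci identity (a² + b²)(c² + d²) = (ac − bd)² + (ad + bc)² = (ac + bd)² + (ad − bc)²:
  17 · 73 = 1241: from (1² + 4²)(3² + 8²), take (1·3 − 4·8, 1·8 + 4·3) = (3 − 32, 8 + 12) = (-29, 20); dropping signs (only squares matter) gives (29, 20); check 29² + 20² = 841 + 400 = 1241 ✓.
  Scale by k = 5: (5·29, 5·20) = (145, 100).
Step 4: Order so x ≤ y and verify: 100² + 145² = 10000 + 21025 = 31025 = n. ✓

n = 31025 = 100² + 145² (one valid representation with x ≤ y).


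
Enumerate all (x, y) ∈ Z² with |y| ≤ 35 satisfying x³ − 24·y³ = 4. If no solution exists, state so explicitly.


The equation is x³ - 24y³ = 4. For fixed y, x³ = 24·y³ + 4, so a solution requires the RHS to be a perfect cube.
Strategy: iterate y from -35 to 35, compute RHS = 24·y³ + 4, and check whether it is a (positive or negative) perfect cube.
Check small values of y:
  y = 0: RHS = 4 is not a perfect cube.
  y = 1: RHS = 28 is not a perfect cube.
  y = -1: RHS = -20 is not a perfect cube.
  y = 2: RHS = 196 is not a perfect cube.
  y = -2: RHS = -188 is not a perfect cube.
  y = 3: RHS = 652 is not a perfect cube.
  y = -3: RHS = -644 is not a perfect cube.
Continuing the search up to |y| = 35 finds no solutions either.
No (x, y) in the scanned range satisfies the equation.

No integer solutions with |y| ≤ 35.


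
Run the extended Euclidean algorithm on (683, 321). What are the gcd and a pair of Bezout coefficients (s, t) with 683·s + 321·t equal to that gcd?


Euclidean algorithm on (683, 321) — divide until remainder is 0:
  683 = 2 · 321 + 41
  321 = 7 · 41 + 34
  41 = 1 · 34 + 7
  34 = 4 · 7 + 6
  7 = 1 · 6 + 1
  6 = 6 · 1 + 0
gcd(683, 321) = 1.
Track Bezout coefficients alongside the remainders: start with r₀ = 683 = a·1 + b·0 (s = 1, t = 0) and r₁ = 321 = a·0 + b·1 (s = 0, t = 1); each new remainder r_{k+1} = r_{k-1} − q_k·r_k inherits s_{k+1} = s_{k-1} − q_k·s_k, t_{k+1} = t_{k-1} − q_k·t_k, so r_k = a·s_k + b·t_k at every step:
  q = 2: r = 41, s = 1 − 2·0 = 1, t = 0 − 2·1 = -2  (check: 683·1 + 321·(-2) = 41)
  q = 7: r = 34, s = 0 − 7·1 = -7, t = 1 − 7·(-2) = 15  (check: 683·(-7) + 321·15 = 34)
  q = 1: r = 7, s = 1 − 1·(-7) = 8, t = -2 − 1·15 = -17  (check: 683·8 + 321·(-17) = 7)
  q = 4: r = 6, s = -7 − 4·8 = -39, t = 15 − 4·(-17) = 83  (check: 683·(-39) + 321·83 = 6)
  q = 1: r = 1, s = 8 − 1·(-39) = 47, t = -17 − 1·83 = -100  (check: 683·47 + 321·(-100) = 1)
The row with r = 1 (the gcd) gives the Bezout coefficients s = 47, t = -100.
Result: 683 · (47) + 321 · (-100) = 1.

gcd(683, 321) = 1; s = 47, t = -100 (check: 683·47 + 321·(-100) = 1).


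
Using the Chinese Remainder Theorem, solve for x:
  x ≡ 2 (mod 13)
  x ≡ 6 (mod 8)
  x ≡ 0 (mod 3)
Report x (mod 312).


Moduli 13, 8, 3 are pairwise coprime; by CRT there is a unique solution modulo M = 13 · 8 · 3 = 312.
Solve pairwise, accumulating the modulus:
  Start with x ≡ 2 (mod 13).
  Combine with x ≡ 6 (mod 8): since gcd(13, 8) = 1, we get a unique residue mod 104.
    Write x = 2 + 13·t and substitute into x ≡ 6 (mod 8): 13·t ≡ 6 − 2 = 4 (mod 8).
    Reduce coefficients mod 8: 5·t ≡ 4 (mod 8).
    The inverse of 5 mod 8 is 5 (since 5·5 = 25 = 3·8 + 1), so t ≡ 5·4 = 20 ≡ 4 (mod 8).
    Then x = 2 + 13·4 = 54, valid modulo lcm(13, 8) = 104: x ≡ 54 (mod 104).
  Combine with x ≡ 0 (mod 3): since gcd(104, 3) = 1, we get a unique residue mod 312.
    Write x = 54 + 104·t and substitute into x ≡ 0 (mod 3): 104·t ≡ 0 − 54 = -54 (mod 3).
    Reduce coefficients mod 3: 2·t ≡ 0 (mod 3).
    The inverse of 2 mod 3 is 2 (since 2·2 = 4 = 1·3 + 1), so t ≡ 2·0 = 0 ≡ 0 (mod 3).
    Then x = 54 + 104·0 = 54, valid modulo lcm(104, 3) = 312: x ≡ 54 (mod 312).
Verify: 54 mod 13 = 2 ✓, 54 mod 8 = 6 ✓, 54 mod 3 = 0 ✓.

x ≡ 54 (mod 312).


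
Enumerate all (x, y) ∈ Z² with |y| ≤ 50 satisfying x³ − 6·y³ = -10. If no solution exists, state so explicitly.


The equation is x³ - 6y³ = -10. For fixed y, x³ = 6·y³ − 10, so a solution requires the RHS to be a perfect cube.
Strategy: iterate y from -50 to 50, compute RHS = 6·y³ − 10, and check whether it is a (positive or negative) perfect cube.
Check small values of y:
  y = 0: RHS = -10 is not a perfect cube.
  y = 1: RHS = -4 is not a perfect cube.
  y = -1: RHS = -16 is not a perfect cube.
  y = 2: RHS = 38 is not a perfect cube.
  y = -2: RHS = -58 is not a perfect cube.
  y = 3: RHS = 152 is not a perfect cube.
  y = -3: RHS = -172 is not a perfect cube.
Continuing the search up to |y| = 50 finds no solutions either.
No (x, y) in the scanned range satisfies the equation.

No integer solutions with |y| ≤ 50.


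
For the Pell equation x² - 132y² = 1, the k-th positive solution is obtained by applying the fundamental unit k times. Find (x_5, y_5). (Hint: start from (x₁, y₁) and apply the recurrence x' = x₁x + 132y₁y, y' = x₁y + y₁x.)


Step 1: Find the fundamental solution (x₁, y₁) of x² - 132y² = 1.
  Expand √132 as a continued fraction. a₀ = ⌊√132⌋ = 11; iterate m_{k+1} = d_k·a_k − m_k, d_{k+1} = (132 − m_{k+1}²)/d_k, a_{k+1} = ⌊(a₀ + m_{k+1})/d_{k+1}⌋ (starting m₀ = 0, d₀ = 1), with convergents p_k = a_k·p_{k-1} + p_{k-2}, q_k = a_k·q_{k-1} + q_{k-2} (p₋₁ = 1, q₋₁ = 0):
  k = 0: a₀ = 11; p₀/q₀ = 11/1; p₀² − 132·q₀² = 121 − 132 = -11.
  k = 1: m = 11, d = 11, a = ⌊(11 + 11)/11⌋ = 2; p/q = (2·11 + 1)/(2·1 + 0) = 23/2; p² − 132·q² = 529 − 528 = 1.
  The first convergent with p² − 132·q² = 1 gives the fundamental solution (x₁, y₁) = (23, 2).
Step 2: Apply the recurrence (x_{n+1}, y_{n+1}) = (x₁x_n + 132y₁y_n, x₁y_n + y₁x_n) repeatedly.
  From (x_1, y_1) = (23, 2): x_2 = 23·23 + 132·2·2 = 1057; y_2 = 23·2 + 2·23 = 92.
  From (x_2, y_2) = (1057, 92): x_3 = 23·1057 + 132·2·92 = 48599; y_3 = 23·92 + 2·1057 = 4230.
  From (x_3, y_3) = (48599, 4230): x_4 = 23·48599 + 132·2·4230 = 2234497; y_4 = 23·4230 + 2·48599 = 194488.
  From (x_4, y_4) = (2234497, 194488): x_5 = 23·2234497 + 132·2·194488 = 102738263; y_5 = 23·194488 + 2·2234497 = 8942218.
Step 3: Verify x_5² - 132·y_5² = 10555150684257169 - 10555150684257168 = 1 (should be 1). ✓

(x_1, y_1) = (23, 2); (x_5, y_5) = (102738263, 8942218).


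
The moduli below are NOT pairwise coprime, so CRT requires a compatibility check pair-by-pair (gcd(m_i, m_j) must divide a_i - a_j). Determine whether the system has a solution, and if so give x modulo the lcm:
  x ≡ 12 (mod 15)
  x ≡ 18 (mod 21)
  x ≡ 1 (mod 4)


Moduli 15, 21, 4 are not pairwise coprime, so CRT works modulo lcm(m_i) when all pairwise compatibility conditions hold.
Pairwise compatibility: gcd(m_i, m_j) must divide a_i - a_j for every pair.
Merge one congruence at a time:
  Start: x ≡ 12 (mod 15).
  Combine with x ≡ 18 (mod 21): gcd(15, 21) = 3; 18 - 12 = 6, which IS divisible by 3, so compatible.
    Write x = 12 + 15·t and substitute into x ≡ 18 (mod 21): 15·t ≡ 18 − 12 = 6 (mod 21).
    Divide the congruence (and modulus) by g = 3: 5·t ≡ 2 (mod 7).
    The inverse of 5 mod 7 is 3 (since 5·3 = 15 = 2·7 + 1), so t ≡ 3·2 = 6 ≡ 6 (mod 7).
    Then x = 12 + 15·6 = 102, valid modulo lcm(15, 21) = 105: x ≡ 102 (mod 105).
  Combine with x ≡ 1 (mod 4): gcd(105, 4) = 1; 1 - 102 = -101, which IS divisible by 1, so compatible.
    Write x = 102 + 105·t and substitute into x ≡ 1 (mod 4): 105·t ≡ 1 − 102 = -101 (mod 4).
    Reduce coefficients mod 4: 1·t ≡ 3 (mod 4).
    So t ≡ 3 (mod 4).
    Then x = 102 + 105·3 = 417, valid modulo lcm(105, 4) = 420: x ≡ 417 (mod 420).
Verify: 417 mod 15 = 12, 417 mod 21 = 18, 417 mod 4 = 1.

x ≡ 417 (mod 420).


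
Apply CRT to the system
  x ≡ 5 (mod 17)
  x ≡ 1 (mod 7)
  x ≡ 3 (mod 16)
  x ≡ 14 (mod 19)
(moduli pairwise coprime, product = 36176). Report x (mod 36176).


Product of moduli M = 17 · 7 · 16 · 19 = 36176.
Merge one congruence at a time:
  Start: x ≡ 5 (mod 17).
  Combine with x ≡ 1 (mod 7); new modulus lcm = 119.
    Write x = 5 + 17·t and substitute into x ≡ 1 (mod 7): 17·t ≡ 1 − 5 = -4 (mod 7).
    Reduce coefficients mod 7: 3·t ≡ 3 (mod 7).
    The inverse of 3 mod 7 is 5 (since 3·5 = 15 = 2·7 + 1), so t ≡ 5·3 = 15 ≡ 1 (mod 7).
    Then x = 5 + 17·1 = 22, valid modulo lcm(17, 7) = 119: x ≡ 22 (mod 119).
  Combine with x ≡ 3 (mod 16); new modulus lcm = 1904.
    Write x = 22 + 119·t and substitute into x ≡ 3 (mod 16): 119·t ≡ 3 − 22 = -19 (mod 16).
    Reduce coefficients mod 16: 7·t ≡ 13 (mod 16).
    The inverse of 7 mod 16 is 7 (since 7·7 = 49 = 3·16 + 1), so t ≡ 7·13 = 91 ≡ 11 (mod 16).
    Then x = 22 + 119·11 = 1331, valid modulo lcm(119, 16) = 1904: x ≡ 1331 (mod 1904).
  Combine with x ≡ 14 (mod 19); new modulus lcm = 36176.
    Write x = 1331 + 1904·t and substitute into x ≡ 14 (mod 19): 1904·t ≡ 14 − 1331 = -1317 (mod 19).
    Reduce coefficients mod 19: 4·t ≡ 13 (mod 19).
    The inverse of 4 mod 19 is 5 (since 4·5 = 20 = 1·19 + 1), so t ≡ 5·13 = 65 ≡ 8 (mod 19).
    Then x = 1331 + 1904·8 = 16563, valid modulo lcm(1904, 19) = 36176: x ≡ 16563 (mod 36176).
Verify against each original: 16563 mod 17 = 5, 16563 mod 7 = 1, 16563 mod 16 = 3, 16563 mod 19 = 14.

x ≡ 16563 (mod 36176).


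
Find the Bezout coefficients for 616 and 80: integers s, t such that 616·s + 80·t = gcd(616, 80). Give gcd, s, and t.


Euclidean algorithm on (616, 80) — divide until remainder is 0:
  616 = 7 · 80 + 56
  80 = 1 · 56 + 24
  56 = 2 · 24 + 8
  24 = 3 · 8 + 0
gcd(616, 80) = 8.
Track Bezout coefficients alongside the remainders: start with r₀ = 616 = a·1 + b·0 (s = 1, t = 0) and r₁ = 80 = a·0 + b·1 (s = 0, t = 1); each new remainder r_{k+1} = r_{k-1} − q_k·r_k inherits s_{k+1} = s_{k-1} − q_k·s_k, t_{k+1} = t_{k-1} − q_k·t_k, so r_k = a·s_k + b·t_k at every step:
  q = 7: r = 56, s = 1 − 7·0 = 1, t = 0 − 7·1 = -7  (check: 616·1 + 80·(-7) = 56)
  q = 1: r = 24, s = 0 − 1·1 = -1, t = 1 − 1·(-7) = 8  (check: 616·(-1) + 80·8 = 24)
  q = 2: r = 8, s = 1 − 2·(-1) = 3, t = -7 − 2·8 = -23  (check: 616·3 + 80·(-23) = 8)
The row with r = 8 (the gcd) gives the Bezout coefficients s = 3, t = -23.
Result: 616 · (3) + 80 · (-23) = 8.

gcd(616, 80) = 8; s = 3, t = -23 (check: 616·3 + 80·(-23) = 8).


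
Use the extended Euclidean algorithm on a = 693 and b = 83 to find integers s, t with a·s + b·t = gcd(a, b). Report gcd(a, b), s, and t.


Euclidean algorithm on (693, 83) — divide until remainder is 0:
  693 = 8 · 83 + 29
  83 = 2 · 29 + 25
  29 = 1 · 25 + 4
  25 = 6 · 4 + 1
  4 = 4 · 1 + 0
gcd(693, 83) = 1.
Track Bezout coefficients alongside the remainders: start with r₀ = 693 = a·1 + b·0 (s = 1, t = 0) and r₁ = 83 = a·0 + b·1 (s = 0, t = 1); each new remainder r_{k+1} = r_{k-1} − q_k·r_k inherits s_{k+1} = s_{k-1} − q_k·s_k, t_{k+1} = t_{k-1} − q_k·t_k, so r_k = a·s_k + b·t_k at every step:
  q = 8: r = 29, s = 1 − 8·0 = 1, t = 0 − 8·1 = -8  (check: 693·1 + 83·(-8) = 29)
  q = 2: r = 25, s = 0 − 2·1 = -2, t = 1 − 2·(-8) = 17  (check: 693·(-2) + 83·17 = 25)
  q = 1: r = 4, s = 1 − 1·(-2) = 3, t = -8 − 1·17 = -25  (check: 693·3 + 83·(-25) = 4)
  q = 6: r = 1, s = -2 − 6·3 = -20, t = 17 − 6·(-25) = 167  (check: 693·(-20) + 83·167 = 1)
The row with r = 1 (the gcd) gives the Bezout coefficients s = -20, t = 167.
Result: 693 · (-20) + 83 · (167) = 1.

gcd(693, 83) = 1; s = -20, t = 167 (check: 693·(-20) + 83·167 = 1).


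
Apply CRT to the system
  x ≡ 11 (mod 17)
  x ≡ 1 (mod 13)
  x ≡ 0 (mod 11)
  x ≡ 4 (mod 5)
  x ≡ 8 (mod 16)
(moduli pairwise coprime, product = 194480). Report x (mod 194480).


Product of moduli M = 17 · 13 · 11 · 5 · 16 = 194480.
Merge one congruence at a time:
  Start: x ≡ 11 (mod 17).
  Combine with x ≡ 1 (mod 13); new modulus lcm = 221.
    Write x = 11 + 17·t and substitute into x ≡ 1 (mod 13): 17·t ≡ 1 − 11 = -10 (mod 13).
    Reduce coefficients mod 13: 4·t ≡ 3 (mod 13).
    The inverse of 4 mod 13 is 10 (since 4·10 = 40 = 3·13 + 1), so t ≡ 10·3 = 30 ≡ 4 (mod 13).
    Then x = 11 + 17·4 = 79, valid modulo lcm(17, 13) = 221: x ≡ 79 (mod 221).
  Combine with x ≡ 0 (mod 11); new modulus lcm = 2431.
    Write x = 79 + 221·t and substitute into x ≡ 0 (mod 11): 221·t ≡ 0 − 79 = -79 (mod 11).
    Reduce coefficients mod 11: 1·t ≡ 9 (mod 11).
    So t ≡ 9 (mod 11).
    Then x = 79 + 221·9 = 2068, valid modulo lcm(221, 11) = 2431: x ≡ 2068 (mod 2431).
  Combine with x ≡ 4 (mod 5); new modulus lcm = 12155.
    Write x = 2068 + 2431·t and substitute into x ≡ 4 (mod 5): 2431·t ≡ 4 − 2068 = -2064 (mod 5).
    Reduce coefficients mod 5: 1·t ≡ 1 (mod 5).
    So t ≡ 1 (mod 5).
    Then x = 2068 + 2431·1 = 4499, valid modulo lcm(2431, 5) = 12155: x ≡ 4499 (mod 12155).
  Combine with x ≡ 8 (mod 16); new modulus lcm = 194480.
    Write x = 4499 + 12155·t and substitute into x ≡ 8 (mod 16): 12155·t ≡ 8 − 4499 = -4491 (mod 16).
    Reduce coefficients mod 16: 11·t ≡ 5 (mod 16).
    The inverse of 11 mod 16 is 3 (since 11·3 = 33 = 2·16 + 1), so t ≡ 3·5 = 15 ≡ 15 (mod 16).
    Then x = 4499 + 12155·15 = 186824, valid modulo lcm(12155, 16) = 194480: x ≡ 186824 (mod 194480).
Verify against each original: 186824 mod 17 = 11, 186824 mod 13 = 1, 186824 mod 11 = 0, 186824 mod 5 = 4, 186824 mod 16 = 8.

x ≡ 186824 (mod 194480).


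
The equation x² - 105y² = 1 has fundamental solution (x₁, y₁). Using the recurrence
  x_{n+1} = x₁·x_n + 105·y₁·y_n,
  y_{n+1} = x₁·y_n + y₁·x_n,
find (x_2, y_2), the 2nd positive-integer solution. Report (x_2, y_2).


Step 1: Find the fundamental solution (x₁, y₁) of x² - 105y² = 1.
  Expand √105 as a continued fraction. a₀ = ⌊√105⌋ = 10; iterate m_{k+1} = d_k·a_k − m_k, d_{k+1} = (105 − m_{k+1}²)/d_k, a_{k+1} = ⌊(a₀ + m_{k+1})/d_{k+1}⌋ (starting m₀ = 0, d₀ = 1), with convergents p_k = a_k·p_{k-1} + p_{k-2}, q_k = a_k·q_{k-1} + q_{k-2} (p₋₁ = 1, q₋₁ = 0):
  k = 0: a₀ = 10; p₀/q₀ = 10/1; p₀² − 105·q₀² = 100 − 105 = -5.
  k = 1: m = 10, d = 5, a = ⌊(10 + 10)/5⌋ = 4; p/q = (4·10 + 1)/(4·1 + 0) = 41/4; p² − 105·q² = 1681 − 1680 = 1.
  The first convergent with p² − 105·q² = 1 gives the fundamental solution (x₁, y₁) = (41, 4).
Step 2: Apply the recurrence (x_{n+1}, y_{n+1}) = (x₁x_n + 105y₁y_n, x₁y_n + y₁x_n) repeatedly.
  From (x_1, y_1) = (41, 4): x_2 = 41·41 + 105·4·4 = 3361; y_2 = 41·4 + 4·41 = 328.
Step 3: Verify x_2² - 105·y_2² = 11296321 - 11296320 = 1 (should be 1). ✓

(x_1, y_1) = (41, 4); (x_2, y_2) = (3361, 328).


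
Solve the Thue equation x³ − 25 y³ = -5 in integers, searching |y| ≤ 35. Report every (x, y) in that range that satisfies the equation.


The equation is x³ - 25y³ = -5. For fixed y, x³ = 25·y³ − 5, so a solution requires the RHS to be a perfect cube.
Strategy: iterate y from -35 to 35, compute RHS = 25·y³ − 5, and check whether it is a (positive or negative) perfect cube.
Check small values of y:
  y = 0: RHS = -5 is not a perfect cube.
  y = 1: RHS = 20 is not a perfect cube.
  y = -1: RHS = -30 is not a perfect cube.
  y = 2: RHS = 195 is not a perfect cube.
  y = -2: RHS = -205 is not a perfect cube.
  y = 3: RHS = 670 is not a perfect cube.
  y = -3: RHS = -680 is not a perfect cube.
Continuing the search up to |y| = 35 finds no solutions either.
No (x, y) in the scanned range satisfies the equation.

No integer solutions with |y| ≤ 35.


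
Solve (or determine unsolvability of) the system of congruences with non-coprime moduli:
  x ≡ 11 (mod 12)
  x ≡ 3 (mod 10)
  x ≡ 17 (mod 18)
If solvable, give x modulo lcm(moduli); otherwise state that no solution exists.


Moduli 12, 10, 18 are not pairwise coprime, so CRT works modulo lcm(m_i) when all pairwise compatibility conditions hold.
Pairwise compatibility: gcd(m_i, m_j) must divide a_i - a_j for every pair.
Merge one congruence at a time:
  Start: x ≡ 11 (mod 12).
  Combine with x ≡ 3 (mod 10): gcd(12, 10) = 2; 3 - 11 = -8, which IS divisible by 2, so compatible.
    Write x = 11 + 12·t and substitute into x ≡ 3 (mod 10): 12·t ≡ 3 − 11 = -8 (mod 10).
    Divide the congruence (and modulus) by g = 2: 6·t ≡ -4 (mod 5).
    Reduce coefficients mod 5: 1·t ≡ 1 (mod 5).
    So t ≡ 1 (mod 5).
    Then x = 11 + 12·1 = 23, valid modulo lcm(12, 10) = 60: x ≡ 23 (mod 60).
  Combine with x ≡ 17 (mod 18): gcd(60, 18) = 6; 17 - 23 = -6, which IS divisible by 6, so compatible.
    Write x = 23 + 60·t and substitute into x ≡ 17 (mod 18): 60·t ≡ 17 − 23 = -6 (mod 18).
    Divide the congruence (and modulus) by g = 6: 10·t ≡ -1 (mod 3).
    Reduce coefficients mod 3: 1·t ≡ 2 (mod 3).
    So t ≡ 2 (mod 3).
    Then x = 23 + 60·2 = 143, valid modulo lcm(60, 18) = 180: x ≡ 143 (mod 180).
Verify: 143 mod 12 = 11, 143 mod 10 = 3, 143 mod 18 = 17.

x ≡ 143 (mod 180).


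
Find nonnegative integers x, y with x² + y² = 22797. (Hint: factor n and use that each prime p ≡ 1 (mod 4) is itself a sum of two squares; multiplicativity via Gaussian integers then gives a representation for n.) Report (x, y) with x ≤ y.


Step 1: Factor n = 22797 = 3^2 · 17 · 149.
Step 2: Check the mod-4 condition on each prime factor: 3 ≡ 3 (mod 4), exponent 2 (must be even); 17 ≡ 1 (mod 4), exponent 1; 149 ≡ 1 (mod 4), exponent 1.
All primes ≡ 3 (mod 4) appear to even exponent (or don't appear), so by the two-squares theorem n IS expressible as a sum of two squares.
Step 3: Build a representation. Group n = k² · m with k = 3 and m = 17 · 149 = 2533 (a product of primes ≡ 1 (mod 4)); a representation of m scales to one of n via (k·x)² + (k·y)² = k²(x² + y²). Each prime p ≡ 1 (mod 4) is itself a sum of two squares; find a² by testing p − a² for a perfect square:
  17: 17 − 1² = 16 = 4² ⇒ 17 = 1² + 4².
  149: 149 − 1² = 148, 149 − 2² = 145, 149 − 3² = 140, 149 − 4² = 133, 149 − 5² = 124, 149 − 6² = 113, 149 − 7² = 100 = 10² ⇒ 149 = 7² + 10².
  Combine using the Brahmagupta–Fibonacci identity (a² + b²)(c² + d²) = (ac − bd)² + (ad + bc)² = (ac + bd)² + (ad − bc)²:
  17 · 149 = 2533: from (1² + 4²)(7² + 10²), take (1·7 − 4·10, 1·10 + 4·7) = (7 − 40, 10 + 28) = (-33, 38); dropping signs (only squares matter) gives (33, 38); check 33² + 38² = 1089 + 1444 = 2533 ✓.
  Scale by k = 3: (3·33, 3·38) = (99, 114).
Step 4: Order so x ≤ y and verify: 99² + 114² = 9801 + 12996 = 22797 = n. ✓

n = 22797 = 99² + 114² (one valid representation with x ≤ y).


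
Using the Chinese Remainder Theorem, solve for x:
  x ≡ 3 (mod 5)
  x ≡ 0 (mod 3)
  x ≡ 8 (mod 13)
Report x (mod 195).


Moduli 5, 3, 13 are pairwise coprime; by CRT there is a unique solution modulo M = 5 · 3 · 13 = 195.
Solve pairwise, accumulating the modulus:
  Start with x ≡ 3 (mod 5).
  Combine with x ≡ 0 (mod 3): since gcd(5, 3) = 1, we get a unique residue mod 15.
    Write x = 3 + 5·t and substitute into x ≡ 0 (mod 3): 5·t ≡ 0 − 3 = -3 (mod 3).
    Reduce coefficients mod 3: 2·t ≡ 0 (mod 3).
    The inverse of 2 mod 3 is 2 (since 2·2 = 4 = 1·3 + 1), so t ≡ 2·0 = 0 ≡ 0 (mod 3).
    Then x = 3 + 5·0 = 3, valid modulo lcm(5, 3) = 15: x ≡ 3 (mod 15).
  Combine with x ≡ 8 (mod 13): since gcd(15, 13) = 1, we get a unique residue mod 195.
    Write x = 3 + 15·t and substitute into x ≡ 8 (mod 13): 15·t ≡ 8 − 3 = 5 (mod 13).
    Reduce coefficients mod 13: 2·t ≡ 5 (mod 13).
    The inverse of 2 mod 13 is 7 (since 2·7 = 14 = 1·13 + 1), so t ≡ 7·5 = 35 ≡ 9 (mod 13).
    Then x = 3 + 15·9 = 138, valid modulo lcm(15, 13) = 195: x ≡ 138 (mod 195).
Verify: 138 mod 5 = 3 ✓, 138 mod 3 = 0 ✓, 138 mod 13 = 8 ✓.

x ≡ 138 (mod 195).


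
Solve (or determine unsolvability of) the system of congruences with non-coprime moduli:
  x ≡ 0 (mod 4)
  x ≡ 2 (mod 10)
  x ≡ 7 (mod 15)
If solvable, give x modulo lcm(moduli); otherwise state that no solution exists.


Moduli 4, 10, 15 are not pairwise coprime, so CRT works modulo lcm(m_i) when all pairwise compatibility conditions hold.
Pairwise compatibility: gcd(m_i, m_j) must divide a_i - a_j for every pair.
Merge one congruence at a time:
  Start: x ≡ 0 (mod 4).
  Combine with x ≡ 2 (mod 10): gcd(4, 10) = 2; 2 - 0 = 2, which IS divisible by 2, so compatible.
    Write x = 0 + 4·t and substitute into x ≡ 2 (mod 10): 4·t ≡ 2 − 0 = 2 (mod 10).
    Divide the congruence (and modulus) by g = 2: 2·t ≡ 1 (mod 5).
    The inverse of 2 mod 5 is 3 (since 2·3 = 6 = 1·5 + 1), so t ≡ 3·1 = 3 ≡ 3 (mod 5).
    Then x = 0 + 4·3 = 12, valid modulo lcm(4, 10) = 20: x ≡ 12 (mod 20).
  Combine with x ≡ 7 (mod 15): gcd(20, 15) = 5; 7 - 12 = -5, which IS divisible by 5, so compatible.
    Write x = 12 + 20·t and substitute into x ≡ 7 (mod 15): 20·t ≡ 7 − 12 = -5 (mod 15).
    Divide the congruence (and modulus) by g = 5: 4·t ≡ -1 (mod 3).
    Reduce coefficients mod 3: 1·t ≡ 2 (mod 3).
    So t ≡ 2 (mod 3).
    Then x = 12 + 20·2 = 52, valid modulo lcm(20, 15) = 60: x ≡ 52 (mod 60).
Verify: 52 mod 4 = 0, 52 mod 10 = 2, 52 mod 15 = 7.

x ≡ 52 (mod 60).


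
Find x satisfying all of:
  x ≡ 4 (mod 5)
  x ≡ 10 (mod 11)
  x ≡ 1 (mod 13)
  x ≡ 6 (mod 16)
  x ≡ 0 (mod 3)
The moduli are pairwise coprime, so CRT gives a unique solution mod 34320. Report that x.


Product of moduli M = 5 · 11 · 13 · 16 · 3 = 34320.
Merge one congruence at a time:
  Start: x ≡ 4 (mod 5).
  Combine with x ≡ 10 (mod 11); new modulus lcm = 55.
    Write x = 4 + 5·t and substitute into x ≡ 10 (mod 11): 5·t ≡ 10 − 4 = 6 (mod 11).
    The inverse of 5 mod 11 is 9 (since 5·9 = 45 = 4·11 + 1), so t ≡ 9·6 = 54 ≡ 10 (mod 11).
    Then x = 4 + 5·10 = 54, valid modulo lcm(5, 11) = 55: x ≡ 54 (mod 55).
  Combine with x ≡ 1 (mod 13); new modulus lcm = 715.
    Write x = 54 + 55·t and substitute into x ≡ 1 (mod 13): 55·t ≡ 1 − 54 = -53 (mod 13).
    Reduce coefficients mod 13: 3·t ≡ 12 (mod 13).
    The inverse of 3 mod 13 is 9 (since 3·9 = 27 = 2·13 + 1), so t ≡ 9·12 = 108 ≡ 4 (mod 13).
    Then x = 54 + 55·4 = 274, valid modulo lcm(55, 13) = 715: x ≡ 274 (mod 715).
  Combine with x ≡ 6 (mod 16); new modulus lcm = 11440.
    Write x = 274 + 715·t and substitute into x ≡ 6 (mod 16): 715·t ≡ 6 − 274 = -268 (mod 16).
    Reduce coefficients mod 16: 11·t ≡ 4 (mod 16).
    The inverse of 11 mod 16 is 3 (since 11·3 = 33 = 2·16 + 1), so t ≡ 3·4 = 12 ≡ 12 (mod 16).
    Then x = 274 + 715·12 = 8854, valid modulo lcm(715, 16) = 11440: x ≡ 8854 (mod 11440).
  Combine with x ≡ 0 (mod 3); new modulus lcm = 34320.
    Write x = 8854 + 11440·t and substitute into x ≡ 0 (mod 3): 11440·t ≡ 0 − 8854 = -8854 (mod 3).
    Reduce coefficients mod 3: 1·t ≡ 2 (mod 3).
    So t ≡ 2 (mod 3).
    Then x = 8854 + 11440·2 = 31734, valid modulo lcm(11440, 3) = 34320: x ≡ 31734 (mod 34320).
Verify against each original: 31734 mod 5 = 4, 31734 mod 11 = 10, 31734 mod 13 = 1, 31734 mod 16 = 6, 31734 mod 3 = 0.

x ≡ 31734 (mod 34320).


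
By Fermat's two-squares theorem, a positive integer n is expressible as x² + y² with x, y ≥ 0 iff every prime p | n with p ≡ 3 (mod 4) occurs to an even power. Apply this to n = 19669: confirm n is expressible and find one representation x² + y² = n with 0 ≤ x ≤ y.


Step 1: Factor n = 19669 = 13 · 17 · 89.
Step 2: Check the mod-4 condition on each prime factor: 13 ≡ 1 (mod 4), exponent 1; 17 ≡ 1 (mod 4), exponent 1; 89 ≡ 1 (mod 4), exponent 1.
All primes ≡ 3 (mod 4) appear to even exponent (or don't appear), so by the two-squares theorem n IS expressible as a sum of two squares.
Step 3: Build a representation. Here n = 13 · 17 · 89 is a product of primes ≡ 1 (mod 4). Each prime p ≡ 1 (mod 4) is itself a sum of two squares; find a² by testing p − a² for a perfect square:
  13: 13 − 1² = 12, 13 − 2² = 9 = 3² ⇒ 13 = 2² + 3².
  17: 17 − 1² = 16 = 4² ⇒ 17 = 1² + 4².
  89: 89 − 1² = 88, 89 − 2² = 85, 89 − 3² = 80, 89 − 4² = 73, 89 − 5² = 64 = 8² ⇒ 89 = 5² + 8².
  Combine using the Brahmagupta–Fibonacci identity (a² + b²)(c² + d²) = (ac − bd)² + (ad + bc)² = (ac + bd)² + (ad − bc)²:
  13 · 17 = 221: from (2² + 3²)(1² + 4²), take (2·1 − 3·4, 2·4 + 3·1) = (2 − 12, 8 + 3) = (-10, 11); dropping signs (only squares matter) gives (10, 11); check 10² + 11² = 100 + 121 = 221 ✓.
  221 · 89 = 19669: from (10² + 11²)(5² + 8²), take (10·5 − 11·8, 10·8 + 11·5) = (50 − 88, 80 + 55) = (-38, 135); dropping signs (only squares matter) gives (38, 135); check 38² + 135² = 1444 + 18225 = 19669 ✓.
Step 4: Order so x ≤ y and verify: 38² + 135² = 1444 + 18225 = 19669 = n. ✓

n = 19669 = 38² + 135² (one valid representation with x ≤ y).


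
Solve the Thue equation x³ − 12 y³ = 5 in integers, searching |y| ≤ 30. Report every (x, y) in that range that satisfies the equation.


The equation is x³ - 12y³ = 5. For fixed y, x³ = 12·y³ + 5, so a solution requires the RHS to be a perfect cube.
Strategy: iterate y from -30 to 30, compute RHS = 12·y³ + 5, and check whether it is a (positive or negative) perfect cube.
Check small values of y:
  y = 0: RHS = 5 is not a perfect cube.
  y = 1: RHS = 17 is not a perfect cube.
  y = -1: RHS = -7 is not a perfect cube.
  y = 2: RHS = 101 is not a perfect cube.
  y = -2: RHS = -91 is not a perfect cube.
  y = 3: RHS = 329 is not a perfect cube.
  y = -3: RHS = -319 is not a perfect cube.
Continuing the search up to |y| = 30 finds no solutions either.
No (x, y) in the scanned range satisfies the equation.

No integer solutions with |y| ≤ 30.


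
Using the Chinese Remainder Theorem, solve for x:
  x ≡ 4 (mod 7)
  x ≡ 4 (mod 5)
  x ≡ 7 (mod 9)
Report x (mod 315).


Moduli 7, 5, 9 are pairwise coprime; by CRT there is a unique solution modulo M = 7 · 5 · 9 = 315.
Solve pairwise, accumulating the modulus:
  Start with x ≡ 4 (mod 7).
  Combine with x ≡ 4 (mod 5): since gcd(7, 5) = 1, we get a unique residue mod 35.
    Write x = 4 + 7·t and substitute into x ≡ 4 (mod 5): 7·t ≡ 4 − 4 = 0 (mod 5).
    Reduce coefficients mod 5: 2·t ≡ 0 (mod 5).
    The inverse of 2 mod 5 is 3 (since 2·3 = 6 = 1·5 + 1), so t ≡ 3·0 = 0 ≡ 0 (mod 5).
    Then x = 4 + 7·0 = 4, valid modulo lcm(7, 5) = 35: x ≡ 4 (mod 35).
  Combine with x ≡ 7 (mod 9): since gcd(35, 9) = 1, we get a unique residue mod 315.
    Write x = 4 + 35·t and substitute into x ≡ 7 (mod 9): 35·t ≡ 7 − 4 = 3 (mod 9).
    Reduce coefficients mod 9: 8·t ≡ 3 (mod 9).
    The inverse of 8 mod 9 is 8 (since 8·8 = 64 = 7·9 + 1), so t ≡ 8·3 = 24 ≡ 6 (mod 9).
    Then x = 4 + 35·6 = 214, valid modulo lcm(35, 9) = 315: x ≡ 214 (mod 315).
Verify: 214 mod 7 = 4 ✓, 214 mod 5 = 4 ✓, 214 mod 9 = 7 ✓.

x ≡ 214 (mod 315).


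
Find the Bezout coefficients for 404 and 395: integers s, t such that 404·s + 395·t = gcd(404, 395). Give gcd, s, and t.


Euclidean algorithm on (404, 395) — divide until remainder is 0:
  404 = 1 · 395 + 9
  395 = 43 · 9 + 8
  9 = 1 · 8 + 1
  8 = 8 · 1 + 0
gcd(404, 395) = 1.
Track Bezout coefficients alongside the remainders: start with r₀ = 404 = a·1 + b·0 (s = 1, t = 0) and r₁ = 395 = a·0 + b·1 (s = 0, t = 1); each new remainder r_{k+1} = r_{k-1} − q_k·r_k inherits s_{k+1} = s_{k-1} − q_k·s_k, t_{k+1} = t_{k-1} − q_k·t_k, so r_k = a·s_k + b·t_k at every step:
  q = 1: r = 9, s = 1 − 1·0 = 1, t = 0 − 1·1 = -1  (check: 404·1 + 395·(-1) = 9)
  q = 43: r = 8, s = 0 − 43·1 = -43, t = 1 − 43·(-1) = 44  (check: 404·(-43) + 395·44 = 8)
  q = 1: r = 1, s = 1 − 1·(-43) = 44, t = -1 − 1·44 = -45  (check: 404·44 + 395·(-45) = 1)
The row with r = 1 (the gcd) gives the Bezout coefficients s = 44, t = -45.
Result: 404 · (44) + 395 · (-45) = 1.

gcd(404, 395) = 1; s = 44, t = -45 (check: 404·44 + 395·(-45) = 1).
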